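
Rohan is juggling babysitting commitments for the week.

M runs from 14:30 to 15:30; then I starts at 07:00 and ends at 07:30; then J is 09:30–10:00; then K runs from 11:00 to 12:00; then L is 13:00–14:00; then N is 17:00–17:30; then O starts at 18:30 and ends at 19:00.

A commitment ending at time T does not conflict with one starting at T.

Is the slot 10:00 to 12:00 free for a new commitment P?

No — it overlaps K

I: ends 07:30 at or before P starts 10:00 → clear.
J: ends 10:00 at or before P starts 10:00 → clear.
K: starts 11:00 before P ends 12:00, and ends 12:00 after P starts 10:00 → overlap.
L: starts 13:00 at or after P ends 12:00 → clear.
M: starts 14:30 at or after P ends 12:00 → clear.
N: starts 17:00 at or after P ends 12:00 → clear.
O: starts 18:30 at or after P ends 12:00 → clear.
P overlaps K.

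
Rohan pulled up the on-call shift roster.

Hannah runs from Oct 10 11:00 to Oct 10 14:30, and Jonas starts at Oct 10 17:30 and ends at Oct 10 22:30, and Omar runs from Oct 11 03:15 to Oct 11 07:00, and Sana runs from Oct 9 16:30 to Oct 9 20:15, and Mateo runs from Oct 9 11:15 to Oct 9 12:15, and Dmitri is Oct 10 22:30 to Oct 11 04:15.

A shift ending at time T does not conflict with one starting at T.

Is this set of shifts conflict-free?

Sorted by start: Mateo, Sana, Hannah, Jonas, Dmitri, Omar.
Sana starts after Mateo ends, so Mateo has no further overlaps.
Hannah starts after Sana ends, so Sana has no further overlaps.
Jonas starts after Hannah ends, so Hannah has no further overlaps.
Dmitri starts exactly when Jonas ends (back-to-back, no overlap), so Jonas has no further overlaps.
Omar starts before Dmitri ends → Dmitri and Omar overlap.
That's a conflict, so the schedule is not conflict-free.

No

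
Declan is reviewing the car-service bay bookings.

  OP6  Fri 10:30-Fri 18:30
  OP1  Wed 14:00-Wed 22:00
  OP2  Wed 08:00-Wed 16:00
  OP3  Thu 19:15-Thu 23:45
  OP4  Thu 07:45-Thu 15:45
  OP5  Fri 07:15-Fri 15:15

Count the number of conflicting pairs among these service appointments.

Sorted by start: OP2, OP1, OP4, OP3, OP5, OP6.
OP1 starts before OP2 ends → OP2 and OP1 overlap.
OP4 starts after OP2 ends, so OP2 has no further overlaps.
OP4 starts after OP1 ends, so OP1 has no further overlaps.
OP3 starts after OP4 ends, so OP4 has no further overlaps.
OP5 starts after OP3 ends, so OP3 has no further overlaps.
OP6 starts before OP5 ends → OP5 and OP6 overlap.
Overlapping pairs: OP1 & OP2, OP5 & OP6 — 2 in total.

2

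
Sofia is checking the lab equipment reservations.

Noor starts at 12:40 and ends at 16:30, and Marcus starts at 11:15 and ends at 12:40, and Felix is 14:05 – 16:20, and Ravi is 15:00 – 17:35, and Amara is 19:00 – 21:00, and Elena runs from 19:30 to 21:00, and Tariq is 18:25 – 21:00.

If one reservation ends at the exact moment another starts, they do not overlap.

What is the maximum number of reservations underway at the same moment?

Walk through starts and ends in time order (an end at T is processed before a start at T):
11:15 start Marcus → 1
12:40 end Marcus → 0
12:40 start Noor → 1
14:05 start Felix → 2
15:00 start Ravi → 3
16:20 end Felix → 2
16:30 end Noor → 1
17:35 end Ravi → 0
18:25 start Tariq → 1
19:00 start Amara → 2
19:30 start Elena → 3
21:00 end Amara → 2
21:00 end Elena → 1
21:00 end Tariq → 0
Peak is 3, at 15:00 (Felix, Noor, Ravi).

3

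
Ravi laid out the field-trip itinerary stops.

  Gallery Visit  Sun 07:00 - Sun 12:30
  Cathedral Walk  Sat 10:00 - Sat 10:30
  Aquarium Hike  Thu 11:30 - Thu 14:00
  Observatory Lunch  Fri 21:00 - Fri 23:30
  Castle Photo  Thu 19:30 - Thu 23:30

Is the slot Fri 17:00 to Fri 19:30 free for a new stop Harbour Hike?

Aquarium Hike: ends Thu 14:00 at or before Harbour Hike starts Fri 17:00 → clear.
Castle Photo: ends Thu 23:30 at or before Harbour Hike starts Fri 17:00 → clear.
Observatory Lunch: starts Fri 21:00 at or after Harbour Hike ends Fri 19:30 → clear.
Cathedral Walk: starts Sat 10:00 at or after Harbour Hike ends Fri 19:30 → clear.
Gallery Visit: starts Sun 07:00 at or after Harbour Hike ends Fri 19:30 → clear.

Yes — the slot is free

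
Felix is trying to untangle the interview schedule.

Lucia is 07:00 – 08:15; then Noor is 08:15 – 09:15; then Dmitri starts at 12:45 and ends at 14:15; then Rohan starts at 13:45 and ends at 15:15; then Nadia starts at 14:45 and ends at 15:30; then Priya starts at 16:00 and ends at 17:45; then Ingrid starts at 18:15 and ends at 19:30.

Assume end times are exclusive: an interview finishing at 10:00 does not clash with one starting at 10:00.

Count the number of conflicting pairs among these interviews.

2

Sorted by start: Lucia, Noor, Dmitri, Rohan, Nadia, Priya, Ingrid.
Noor starts exactly when Lucia ends (back-to-back, no overlap) — done with Lucia.
Dmitri starts after Noor ends — done with Noor.
Rohan starts before Dmitri ends → Dmitri and Rohan overlap.
Nadia starts after Dmitri ends — done with Dmitri.
Nadia starts before Rohan ends → Rohan and Nadia overlap.
Priya starts after Rohan ends — done with Rohan.
Priya starts after Nadia ends — done with Nadia.
Ingrid starts after Priya ends.
Overlapping pairs: Dmitri & Rohan, Nadia & Rohan — 2 in total.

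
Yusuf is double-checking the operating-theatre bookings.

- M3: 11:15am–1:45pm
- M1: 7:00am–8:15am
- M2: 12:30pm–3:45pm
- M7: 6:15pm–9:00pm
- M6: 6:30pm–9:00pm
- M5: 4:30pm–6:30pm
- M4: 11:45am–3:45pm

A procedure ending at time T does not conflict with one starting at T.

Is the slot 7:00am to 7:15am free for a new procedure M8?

No — it overlaps M1

M1: starts 7:00am before M8 ends 7:15am, and ends 8:15am after M8 starts 7:00am → overlap.
M3: starts 11:15am at or after M8 ends 7:15am → clear.
M4: starts 11:45am at or after M8 ends 7:15am → clear.
M2: starts 12:30pm at or after M8 ends 7:15am → clear.
M5: starts 4:30pm at or after M8 ends 7:15am → clear.
M7: starts 6:15pm at or after M8 ends 7:15am → clear.
M6: starts 6:30pm at or after M8 ends 7:15am → clear.
M8 overlaps M1.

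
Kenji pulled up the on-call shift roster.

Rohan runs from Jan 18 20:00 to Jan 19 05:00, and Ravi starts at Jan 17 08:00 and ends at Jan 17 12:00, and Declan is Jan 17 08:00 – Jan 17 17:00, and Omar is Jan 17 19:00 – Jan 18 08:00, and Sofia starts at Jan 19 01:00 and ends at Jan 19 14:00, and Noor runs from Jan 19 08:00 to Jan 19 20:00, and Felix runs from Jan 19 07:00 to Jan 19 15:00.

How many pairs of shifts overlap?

5

Sorted by start: Declan, Ravi, Omar, Rohan, Sofia, Felix, Noor.
Ravi starts before Declan ends → Declan and Ravi overlap.
Omar starts after Declan ends, so nothing later overlaps Declan either.
Omar starts after Ravi ends, so nothing later overlaps Ravi either.
Rohan starts after Omar ends, so nothing later overlaps Omar either.
Sofia starts before Rohan ends → Rohan and Sofia overlap.
Felix starts after Rohan ends, so nothing later overlaps Rohan either.
Felix starts before Sofia ends → Sofia and Felix overlap.
Noor starts before Sofia ends → Sofia and Noor overlap.
Noor starts before Felix ends → Felix and Noor overlap.
Overlapping pairs: Declan & Ravi, Felix & Noor, Felix & Sofia, Noor & Sofia, Rohan & Sofia — 5 in total.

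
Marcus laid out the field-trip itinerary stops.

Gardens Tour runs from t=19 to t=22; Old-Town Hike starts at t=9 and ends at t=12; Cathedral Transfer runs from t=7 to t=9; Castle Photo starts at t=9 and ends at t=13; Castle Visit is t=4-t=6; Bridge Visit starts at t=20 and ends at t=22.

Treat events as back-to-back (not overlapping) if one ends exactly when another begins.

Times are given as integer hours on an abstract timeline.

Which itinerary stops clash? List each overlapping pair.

Sorted by start: Castle Visit, Cathedral Transfer, Castle Photo, Old-Town Hike, Gardens Tour, Bridge Visit.
Cathedral Transfer starts after Castle Visit ends, so nothing later overlaps Castle Visit either.
Castle Photo starts exactly when Cathedral Transfer ends (back-to-back, no overlap), so nothing later overlaps Cathedral Transfer either.
Old-Town Hike starts before Castle Photo ends → Castle Photo and Old-Town Hike overlap.
Gardens Tour starts after Castle Photo ends, so nothing later overlaps Castle Photo either.
Gardens Tour starts after Old-Town Hike ends, so nothing later overlaps Old-Town Hike either.
Bridge Visit starts before Gardens Tour ends → Gardens Tour and Bridge Visit overlap.

Bridge Visit & Gardens Tour, Castle Photo & Old-Town Hike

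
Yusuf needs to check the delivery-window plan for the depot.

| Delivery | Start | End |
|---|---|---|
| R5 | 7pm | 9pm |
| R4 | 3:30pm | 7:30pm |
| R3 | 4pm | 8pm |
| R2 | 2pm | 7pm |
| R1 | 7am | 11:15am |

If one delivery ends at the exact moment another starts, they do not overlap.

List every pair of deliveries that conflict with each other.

R2 & R3, R2 & R4, R3 & R4, R3 & R5, R4 & R5

Sorted by start: R1, R2, R4, R3, R5.
R2 starts after R1 ends; R1 is clear from here.
R4 starts before R2 ends → R2 and R4 overlap.
R3 starts before R2 ends → R2 and R3 overlap.
R5 starts exactly when R2 ends (back-to-back, no overlap).
R3 starts before R4 ends → R4 and R3 overlap.
R5 starts before R4 ends → R4 and R5 overlap.
R5 starts before R3 ends → R3 and R5 overlap.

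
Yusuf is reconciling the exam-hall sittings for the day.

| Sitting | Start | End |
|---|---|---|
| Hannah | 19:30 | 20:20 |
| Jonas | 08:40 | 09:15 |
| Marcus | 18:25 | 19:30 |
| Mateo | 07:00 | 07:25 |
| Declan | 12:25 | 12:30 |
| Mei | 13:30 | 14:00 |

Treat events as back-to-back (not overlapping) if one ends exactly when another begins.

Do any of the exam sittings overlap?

Check each pair: they overlap iff neither finishes before the other starts.
Sorted by start: Mateo, Jonas, Declan, Mei, Marcus, Hannah.
Jonas starts after Mateo ends, so Mateo has no further overlaps.
Declan starts after Jonas ends, so Jonas has no further overlaps.
Mei starts after Declan ends, so Declan has no further overlaps.
Marcus starts after Mei ends, so Mei has no further overlaps.
Hannah starts exactly when Marcus ends (back-to-back, no overlap).
Every pair is clear; the schedule has no overlaps.

No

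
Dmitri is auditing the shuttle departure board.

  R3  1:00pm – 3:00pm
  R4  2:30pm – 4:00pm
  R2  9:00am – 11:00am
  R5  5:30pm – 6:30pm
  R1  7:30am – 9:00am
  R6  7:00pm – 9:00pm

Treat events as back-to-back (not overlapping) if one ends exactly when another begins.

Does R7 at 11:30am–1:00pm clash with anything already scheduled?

R1: ends 9:00am at or before R7 starts 11:30am → clear.
R2: ends 11:00am at or before R7 starts 11:30am → clear.
R3: starts 1:00pm at or after R7 ends 1:00pm → clear.
R4: starts 2:30pm at or after R7 ends 1:00pm → clear.
R5: starts 5:30pm at or after R7 ends 1:00pm → clear.
R6: starts 7:00pm at or after R7 ends 1:00pm → clear.

No — it doesn't clash with anything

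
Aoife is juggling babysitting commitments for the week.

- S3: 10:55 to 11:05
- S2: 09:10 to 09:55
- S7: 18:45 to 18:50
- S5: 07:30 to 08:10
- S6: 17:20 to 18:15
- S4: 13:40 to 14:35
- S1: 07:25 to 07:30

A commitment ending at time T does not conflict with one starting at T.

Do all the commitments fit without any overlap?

Check each pair: they overlap iff neither finishes before the other starts.
Sorted by start: S1, S5, S2, S3, S4, S6, S7.
S5 starts exactly when S1 ends (back-to-back, no overlap); S1 is clear from here.
S2 starts after S5 ends; S5 is clear from here.
S3 starts after S2 ends; S2 is clear from here.
S4 starts after S3 ends; S3 is clear from here.
S6 starts after S4 ends; S4 is clear from here.
S7 starts after S6 ends.
Every pair is clear; the schedule has no overlaps.

Yes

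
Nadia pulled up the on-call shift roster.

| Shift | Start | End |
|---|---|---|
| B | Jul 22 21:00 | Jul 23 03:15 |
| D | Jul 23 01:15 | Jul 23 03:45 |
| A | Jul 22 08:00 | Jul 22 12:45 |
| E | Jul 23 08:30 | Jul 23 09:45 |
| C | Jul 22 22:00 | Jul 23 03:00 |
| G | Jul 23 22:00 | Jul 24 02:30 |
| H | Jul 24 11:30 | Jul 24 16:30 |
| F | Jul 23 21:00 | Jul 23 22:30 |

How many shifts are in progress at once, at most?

Sweep the timeline, counting +1 at each start and −1 at each end (ends before starts at a tie):
Jul 22 08:00 start A → 1
Jul 22 12:45 end A → 0
Jul 22 21:00 start B → 1
Jul 22 22:00 start C → 2
Jul 23 01:15 start D → 3
Jul 23 03:00 end C → 2
Jul 23 03:15 end B → 1
Jul 23 03:45 end D → 0
Jul 23 08:30 start E → 1
Jul 23 09:45 end E → 0
Jul 23 21:00 start F → 1
Jul 23 22:00 start G → 2
Jul 23 22:30 end F → 1
Jul 24 02:30 end G → 0
Jul 24 11:30 start H → 1
Jul 24 16:30 end H → 0
Peak is 3, at Jul 23 01:15 (B, C, D).

3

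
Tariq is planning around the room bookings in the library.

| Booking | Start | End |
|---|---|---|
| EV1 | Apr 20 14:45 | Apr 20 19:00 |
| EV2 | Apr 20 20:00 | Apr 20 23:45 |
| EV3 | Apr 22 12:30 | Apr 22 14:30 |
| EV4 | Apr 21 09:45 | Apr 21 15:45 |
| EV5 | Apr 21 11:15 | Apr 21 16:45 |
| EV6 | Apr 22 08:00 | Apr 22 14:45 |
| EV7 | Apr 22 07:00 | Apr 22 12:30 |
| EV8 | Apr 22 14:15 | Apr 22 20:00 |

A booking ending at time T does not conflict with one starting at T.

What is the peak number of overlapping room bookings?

Walk through starts and ends in time order (an end at T is processed before a start at T):
Apr 20 14:45 start EV1 → 1
Apr 20 19:00 end EV1 → 0
Apr 20 20:00 start EV2 → 1
Apr 20 23:45 end EV2 → 0
Apr 21 09:45 start EV4 → 1
Apr 21 11:15 start EV5 → 2
Apr 21 15:45 end EV4 → 1
Apr 21 16:45 end EV5 → 0
Apr 22 07:00 start EV7 → 1
Apr 22 08:00 start EV6 → 2
Apr 22 12:30 end EV7 → 1
Apr 22 12:30 start EV3 → 2
Apr 22 14:15 start EV8 → 3
Apr 22 14:30 end EV3 → 2
Apr 22 14:45 end EV6 → 1
Apr 22 20:00 end EV8 → 0
Peak is 3, at Apr 22 14:15 (EV3, EV6, EV8).

3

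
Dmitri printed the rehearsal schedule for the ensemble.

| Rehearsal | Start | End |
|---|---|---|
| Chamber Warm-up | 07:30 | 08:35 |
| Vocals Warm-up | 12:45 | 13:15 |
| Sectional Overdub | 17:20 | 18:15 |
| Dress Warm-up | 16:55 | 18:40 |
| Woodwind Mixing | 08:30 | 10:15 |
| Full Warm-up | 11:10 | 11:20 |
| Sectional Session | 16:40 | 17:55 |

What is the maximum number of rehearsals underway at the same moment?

3

Sort all start/end points and keep a running count:
07:30 start Chamber Warm-up → 1
08:30 start Woodwind Mixing → 2
08:35 end Chamber Warm-up → 1
10:15 end Woodwind Mixing → 0
11:10 start Full Warm-up → 1
11:20 end Full Warm-up → 0
12:45 start Vocals Warm-up → 1
13:15 end Vocals Warm-up → 0
16:40 start Sectional Session → 1
16:55 start Dress Warm-up → 2
17:20 start Sectional Overdub → 3
17:55 end Sectional Session → 2
18:15 end Sectional Overdub → 1
18:40 end Dress Warm-up → 0
Peak is 3, at 17:20 (Dress Warm-up, Sectional Overdub, Sectional Session).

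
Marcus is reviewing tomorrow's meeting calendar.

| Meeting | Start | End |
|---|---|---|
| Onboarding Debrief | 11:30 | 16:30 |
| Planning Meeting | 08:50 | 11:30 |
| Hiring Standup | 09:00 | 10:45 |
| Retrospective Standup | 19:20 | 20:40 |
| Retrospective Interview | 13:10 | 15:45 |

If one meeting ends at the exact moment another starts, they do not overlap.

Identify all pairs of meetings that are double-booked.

Sorted by start: Planning Meeting, Hiring Standup, Onboarding Debrief, Retrospective Interview, Retrospective Standup.
Hiring Standup starts before Planning Meeting ends → Planning Meeting and Hiring Standup overlap.
Onboarding Debrief starts exactly when Planning Meeting ends (back-to-back, no overlap), so nothing later overlaps Planning Meeting either.
Onboarding Debrief starts after Hiring Standup ends, so nothing later overlaps Hiring Standup either.
Retrospective Interview starts before Onboarding Debrief ends → Onboarding Debrief and Retrospective Interview overlap.
Retrospective Standup starts after Onboarding Debrief ends.
Retrospective Standup starts after Retrospective Interview ends.

Hiring Standup & Planning Meeting, Onboarding Debrief & Retrospective Interview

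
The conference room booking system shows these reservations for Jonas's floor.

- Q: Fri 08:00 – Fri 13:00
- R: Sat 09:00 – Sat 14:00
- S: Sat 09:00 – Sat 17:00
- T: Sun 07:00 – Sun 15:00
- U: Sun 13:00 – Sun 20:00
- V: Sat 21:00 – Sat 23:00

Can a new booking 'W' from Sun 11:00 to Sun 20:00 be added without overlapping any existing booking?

No — it overlaps T, U

Q: ends Fri 13:00 at or before W starts Sun 11:00 → clear.
R: ends Sat 14:00 at or before W starts Sun 11:00 → clear.
S: ends Sat 17:00 at or before W starts Sun 11:00 → clear.
V: ends Sat 23:00 at or before W starts Sun 11:00 → clear.
T: starts Sun 07:00 before W ends Sun 20:00, and ends Sun 15:00 after W starts Sun 11:00 → overlap.
U: starts Sun 13:00 before W ends Sun 20:00, and ends Sun 20:00 after W starts Sun 11:00 → overlap.
W overlaps T, U.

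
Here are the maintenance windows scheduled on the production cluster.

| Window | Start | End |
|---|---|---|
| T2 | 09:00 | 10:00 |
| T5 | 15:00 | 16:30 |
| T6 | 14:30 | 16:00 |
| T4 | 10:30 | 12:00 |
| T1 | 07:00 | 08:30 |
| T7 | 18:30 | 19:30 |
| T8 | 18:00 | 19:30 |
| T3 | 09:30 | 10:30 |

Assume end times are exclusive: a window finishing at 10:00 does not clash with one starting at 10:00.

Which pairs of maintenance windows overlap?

T2 & T3, T5 & T6, T7 & T8

Two intervals overlap when each starts before the other ends.
Sorted by start: T1, T2, T3, T4, T6, T5, T8, T7.
T2 starts after T1 ends — done with T1.
T3 starts before T2 ends → T2 and T3 overlap.
T4 starts after T2 ends — done with T2.
T4 starts exactly when T3 ends (back-to-back, no overlap) — done with T3.
T6 starts after T4 ends — done with T4.
T5 starts before T6 ends → T6 and T5 overlap.
T8 starts after T6 ends — done with T6.
T8 starts after T5 ends — done with T5.
T7 starts before T8 ends → T8 and T7 overlap.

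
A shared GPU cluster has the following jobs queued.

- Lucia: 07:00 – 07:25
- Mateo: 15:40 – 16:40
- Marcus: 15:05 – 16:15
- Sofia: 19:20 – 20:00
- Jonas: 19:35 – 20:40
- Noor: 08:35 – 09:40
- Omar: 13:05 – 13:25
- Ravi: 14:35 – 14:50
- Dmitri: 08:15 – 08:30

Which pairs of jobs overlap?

Jonas & Sofia, Marcus & Mateo

Sorted by start: Lucia, Dmitri, Noor, Omar, Ravi, Marcus, Mateo, Sofia, Jonas.
Dmitri starts after Lucia ends, so Lucia has no further overlaps.
Noor starts after Dmitri ends, so Dmitri has no further overlaps.
Omar starts after Noor ends, so Noor has no further overlaps.
Ravi starts after Omar ends, so Omar has no further overlaps.
Marcus starts after Ravi ends, so Ravi has no further overlaps.
Mateo starts before Marcus ends → Marcus and Mateo overlap.
Sofia starts after Marcus ends, so Marcus has no further overlaps.
Sofia starts after Mateo ends, so Mateo has no further overlaps.
Jonas starts before Sofia ends → Sofia and Jonas overlap.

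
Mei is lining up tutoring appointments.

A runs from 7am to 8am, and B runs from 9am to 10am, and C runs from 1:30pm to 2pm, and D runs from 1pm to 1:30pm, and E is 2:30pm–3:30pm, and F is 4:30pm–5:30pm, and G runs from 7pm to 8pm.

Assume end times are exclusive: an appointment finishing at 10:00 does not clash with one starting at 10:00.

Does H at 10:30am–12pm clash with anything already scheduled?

A: ends 8am at or before H starts 10:30am → clear.
B: ends 10am at or before H starts 10:30am → clear.
D: starts 1pm at or after H ends 12pm → clear.
C: starts 1:30pm at or after H ends 12pm → clear.
E: starts 2:30pm at or after H ends 12pm → clear.
F: starts 4:30pm at or after H ends 12pm → clear.
G: starts 7pm at or after H ends 12pm → clear.

No — it doesn't clash with anything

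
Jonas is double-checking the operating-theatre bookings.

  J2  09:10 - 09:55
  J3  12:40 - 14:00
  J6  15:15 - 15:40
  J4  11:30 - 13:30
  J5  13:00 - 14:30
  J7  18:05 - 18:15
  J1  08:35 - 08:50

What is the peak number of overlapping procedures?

Sort all start/end points and keep a running count:
08:35 start J1 → 1
08:50 end J1 → 0
09:10 start J2 → 1
09:55 end J2 → 0
11:30 start J4 → 1
12:40 start J3 → 2
13:00 start J5 → 3
13:30 end J4 → 2
14:00 end J3 → 1
14:30 end J5 → 0
15:15 start J6 → 1
15:40 end J6 → 0
18:05 start J7 → 1
18:15 end J7 → 0
Peak is 3, at 13:00 (J3, J4, J5).

3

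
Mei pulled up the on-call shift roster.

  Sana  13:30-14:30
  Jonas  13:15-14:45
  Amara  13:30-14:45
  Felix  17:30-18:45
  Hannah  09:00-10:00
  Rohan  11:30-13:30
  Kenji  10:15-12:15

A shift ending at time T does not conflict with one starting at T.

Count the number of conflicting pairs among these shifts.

5

Two intervals overlap when each starts before the other ends.
Sorted by start: Hannah, Kenji, Rohan, Jonas, Sana, Amara, Felix.
Kenji starts after Hannah ends, so Hannah has no further overlaps.
Rohan starts before Kenji ends → Kenji and Rohan overlap.
Jonas starts after Kenji ends, so Kenji has no further overlaps.
Jonas starts before Rohan ends → Rohan and Jonas overlap.
Sana starts exactly when Rohan ends (back-to-back, no overlap), so Rohan has no further overlaps.
Sana starts before Jonas ends → Jonas and Sana overlap.
Amara starts before Jonas ends → Jonas and Amara overlap.
Felix starts after Jonas ends.
Amara starts before Sana ends → Sana and Amara overlap.
Felix starts after Sana ends.
Felix starts after Amara ends.
Overlapping pairs: Amara & Jonas, Amara & Sana, Jonas & Rohan, Jonas & Sana, Kenji & Rohan — 5 in total.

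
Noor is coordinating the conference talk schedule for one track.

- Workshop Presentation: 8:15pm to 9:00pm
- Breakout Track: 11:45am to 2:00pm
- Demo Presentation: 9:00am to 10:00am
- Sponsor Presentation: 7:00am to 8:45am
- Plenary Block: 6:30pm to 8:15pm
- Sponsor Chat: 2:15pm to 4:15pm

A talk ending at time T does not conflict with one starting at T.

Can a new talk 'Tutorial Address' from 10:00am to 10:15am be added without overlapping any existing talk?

Yes — the slot is free

Sponsor Presentation: ends 8:45am at or before Tutorial Address starts 10:00am → clear.
Demo Presentation: ends 10:00am at or before Tutorial Address starts 10:00am → clear.
Breakout Track: starts 11:45am at or after Tutorial Address ends 10:15am → clear.
Sponsor Chat: starts 2:15pm at or after Tutorial Address ends 10:15am → clear.
Plenary Block: starts 6:30pm at or after Tutorial Address ends 10:15am → clear.
Workshop Presentation: starts 8:15pm at or after Tutorial Address ends 10:15am → clear.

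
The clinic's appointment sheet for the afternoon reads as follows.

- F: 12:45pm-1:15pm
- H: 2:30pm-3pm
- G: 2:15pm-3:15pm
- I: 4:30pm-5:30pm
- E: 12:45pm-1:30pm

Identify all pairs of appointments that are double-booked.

E & F, G & H

Sorted by start: E, F, G, H, I.
F starts before E ends → E and F overlap.
G starts after E ends — done with E.
G starts after F ends — done with F.
H starts before G ends → G and H overlap.
I starts after G ends.
I starts after H ends.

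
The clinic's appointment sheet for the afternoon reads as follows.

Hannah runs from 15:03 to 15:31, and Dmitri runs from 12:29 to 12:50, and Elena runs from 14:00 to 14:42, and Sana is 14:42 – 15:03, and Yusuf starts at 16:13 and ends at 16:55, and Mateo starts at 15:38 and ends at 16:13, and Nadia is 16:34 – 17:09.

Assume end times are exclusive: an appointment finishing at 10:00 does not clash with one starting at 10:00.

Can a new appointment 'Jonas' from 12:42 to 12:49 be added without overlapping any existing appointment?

No — it overlaps Dmitri

Dmitri: starts 12:29 before Jonas ends 12:49, and ends 12:50 after Jonas starts 12:42 → overlap.
Elena: starts 14:00 at or after Jonas ends 12:49 → clear.
Sana: starts 14:42 at or after Jonas ends 12:49 → clear.
Hannah: starts 15:03 at or after Jonas ends 12:49 → clear.
Mateo: starts 15:38 at or after Jonas ends 12:49 → clear.
Yusuf: starts 16:13 at or after Jonas ends 12:49 → clear.
Nadia: starts 16:34 at or after Jonas ends 12:49 → clear.
Jonas overlaps Dmitri.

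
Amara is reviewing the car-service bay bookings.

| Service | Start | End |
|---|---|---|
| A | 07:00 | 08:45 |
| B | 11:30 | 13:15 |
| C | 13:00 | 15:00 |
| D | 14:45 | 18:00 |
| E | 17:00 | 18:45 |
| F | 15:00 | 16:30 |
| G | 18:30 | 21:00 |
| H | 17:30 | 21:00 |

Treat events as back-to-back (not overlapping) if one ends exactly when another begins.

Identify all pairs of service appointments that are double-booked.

B & C, C & D, D & E, D & F, D & H, E & G, E & H, G & H

Two intervals overlap when each starts before the other ends.
Sorted by start: A, B, C, D, F, E, H, G.
B starts after A ends — done with A.
C starts before B ends → B and C overlap.
D starts after B ends — done with B.
D starts before C ends → C and D overlap.
F starts exactly when C ends (back-to-back, no overlap) — done with C.
F starts before D ends → D and F overlap.
E starts before D ends → D and E overlap.
H starts before D ends → D and H overlap.
G starts after D ends.
E starts after F ends — done with F.
H starts before E ends → E and H overlap.
G starts before E ends → E and G overlap.
G starts before H ends → H and G overlap.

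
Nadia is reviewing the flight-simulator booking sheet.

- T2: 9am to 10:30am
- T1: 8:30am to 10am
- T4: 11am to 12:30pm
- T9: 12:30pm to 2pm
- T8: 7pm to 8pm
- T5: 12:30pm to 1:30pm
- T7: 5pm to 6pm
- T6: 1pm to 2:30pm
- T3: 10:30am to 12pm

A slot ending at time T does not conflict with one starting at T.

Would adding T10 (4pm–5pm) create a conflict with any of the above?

No — it doesn't clash with anything

T1: ends 10am at or before T10 starts 4pm → clear.
T2: ends 10:30am at or before T10 starts 4pm → clear.
T3: ends 12pm at or before T10 starts 4pm → clear.
T4: ends 12:30pm at or before T10 starts 4pm → clear.
T5: ends 1:30pm at or before T10 starts 4pm → clear.
T9: ends 2pm at or before T10 starts 4pm → clear.
T6: ends 2:30pm at or before T10 starts 4pm → clear.
T7: starts 5pm at or after T10 ends 5pm → clear.
T8: starts 7pm at or after T10 ends 5pm → clear.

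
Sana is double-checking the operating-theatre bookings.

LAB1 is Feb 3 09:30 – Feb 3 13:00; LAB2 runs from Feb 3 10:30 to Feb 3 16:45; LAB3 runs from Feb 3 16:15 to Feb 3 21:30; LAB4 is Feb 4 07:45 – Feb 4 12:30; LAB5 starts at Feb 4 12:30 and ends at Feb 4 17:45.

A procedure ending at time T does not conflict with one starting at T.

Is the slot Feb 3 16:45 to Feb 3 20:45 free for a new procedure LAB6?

LAB1: ends Feb 3 13:00 at or before LAB6 starts Feb 3 16:45 → clear.
LAB2: ends Feb 3 16:45 at or before LAB6 starts Feb 3 16:45 → clear.
LAB3: starts Feb 3 16:15 before LAB6 ends Feb 3 20:45, and ends Feb 3 21:30 after LAB6 starts Feb 3 16:45 → overlap.
LAB4: starts Feb 4 07:45 at or after LAB6 ends Feb 3 20:45 → clear.
LAB5: starts Feb 4 12:30 at or after LAB6 ends Feb 3 20:45 → clear.
LAB6 overlaps LAB3.

No — it overlaps LAB3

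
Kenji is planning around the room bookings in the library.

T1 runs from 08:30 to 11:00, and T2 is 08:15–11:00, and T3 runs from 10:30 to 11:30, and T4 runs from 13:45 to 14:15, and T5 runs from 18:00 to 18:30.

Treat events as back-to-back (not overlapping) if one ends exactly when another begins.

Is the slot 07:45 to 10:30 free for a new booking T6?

T2: starts 08:15 before T6 ends 10:30, and ends 11:00 after T6 starts 07:45 → overlap.
T1: starts 08:30 before T6 ends 10:30, and ends 11:00 after T6 starts 07:45 → overlap.
T3: starts 10:30 at or after T6 ends 10:30 → clear.
T4: starts 13:45 at or after T6 ends 10:30 → clear.
T5: starts 18:00 at or after T6 ends 10:30 → clear.
T6 overlaps T1, T2.

No — it overlaps T1, T2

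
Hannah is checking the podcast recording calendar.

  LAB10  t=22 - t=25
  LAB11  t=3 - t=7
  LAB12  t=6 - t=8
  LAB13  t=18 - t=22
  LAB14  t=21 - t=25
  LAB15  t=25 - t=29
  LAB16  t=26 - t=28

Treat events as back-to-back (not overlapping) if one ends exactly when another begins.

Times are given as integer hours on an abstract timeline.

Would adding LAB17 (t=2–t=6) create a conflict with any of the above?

LAB11: starts t=3 before LAB17 ends t=6, and ends t=7 after LAB17 starts t=2 → overlap.
LAB12: starts t=6 at or after LAB17 ends t=6 → clear.
LAB13: starts t=18 at or after LAB17 ends t=6 → clear.
LAB14: starts t=21 at or after LAB17 ends t=6 → clear.
LAB10: starts t=22 at or after LAB17 ends t=6 → clear.
LAB15: starts t=25 at or after LAB17 ends t=6 → clear.
LAB16: starts t=26 at or after LAB17 ends t=6 → clear.
LAB17 overlaps LAB11.

Yes — it overlaps LAB11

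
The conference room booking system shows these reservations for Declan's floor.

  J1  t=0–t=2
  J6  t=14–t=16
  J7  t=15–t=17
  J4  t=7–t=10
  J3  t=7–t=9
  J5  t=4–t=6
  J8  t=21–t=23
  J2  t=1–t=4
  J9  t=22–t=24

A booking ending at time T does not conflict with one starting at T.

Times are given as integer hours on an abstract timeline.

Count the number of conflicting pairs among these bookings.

4

Sorted by start: J1, J2, J5, J3, J4, J6, J7, J8, J9.
J2 starts before J1 ends → J1 and J2 overlap.
J5 starts after J1 ends; J1 is clear from here.
J5 starts exactly when J2 ends (back-to-back, no overlap); J2 is clear from here.
J3 starts after J5 ends; J5 is clear from here.
J4 starts before J3 ends → J3 and J4 overlap.
J6 starts after J3 ends; J3 is clear from here.
J6 starts after J4 ends; J4 is clear from here.
J7 starts before J6 ends → J6 and J7 overlap.
J8 starts after J6 ends; J6 is clear from here.
J8 starts after J7 ends; J7 is clear from here.
J9 starts before J8 ends → J8 and J9 overlap.
Overlapping pairs: J1 & J2, J3 & J4, J6 & J7, J8 & J9 — 4 in total.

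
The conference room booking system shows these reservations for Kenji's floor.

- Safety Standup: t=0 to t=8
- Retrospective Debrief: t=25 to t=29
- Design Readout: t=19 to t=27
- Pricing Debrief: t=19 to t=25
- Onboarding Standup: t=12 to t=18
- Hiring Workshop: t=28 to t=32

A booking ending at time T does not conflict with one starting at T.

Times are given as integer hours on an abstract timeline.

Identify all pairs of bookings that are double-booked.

Check each pair: they overlap iff neither finishes before the other starts.
Sorted by start: Safety Standup, Onboarding Standup, Design Readout, Pricing Debrief, Retrospective Debrief, Hiring Workshop.
Onboarding Standup starts after Safety Standup ends; Safety Standup is clear from here.
Design Readout starts after Onboarding Standup ends; Onboarding Standup is clear from here.
Pricing Debrief starts before Design Readout ends → Design Readout and Pricing Debrief overlap.
Retrospective Debrief starts before Design Readout ends → Design Readout and Retrospective Debrief overlap.
Hiring Workshop starts after Design Readout ends.
Retrospective Debrief starts exactly when Pricing Debrief ends (back-to-back, no overlap); Pricing Debrief is clear from here.
Hiring Workshop starts before Retrospective Debrief ends → Retrospective Debrief and Hiring Workshop overlap.

Design Readout & Pricing Debrief, Design Readout & Retrospective Debrief, Hiring Workshop & Retrospective Debrief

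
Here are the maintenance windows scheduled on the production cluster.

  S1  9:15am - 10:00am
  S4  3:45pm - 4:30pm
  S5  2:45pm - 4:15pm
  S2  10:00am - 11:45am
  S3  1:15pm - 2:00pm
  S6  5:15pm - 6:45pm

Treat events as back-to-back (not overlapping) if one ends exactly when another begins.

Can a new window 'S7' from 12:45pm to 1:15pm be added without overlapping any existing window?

Yes — the slot is free

S1: ends 10:00am at or before S7 starts 12:45pm → clear.
S2: ends 11:45am at or before S7 starts 12:45pm → clear.
S3: starts 1:15pm at or after S7 ends 1:15pm → clear.
S5: starts 2:45pm at or after S7 ends 1:15pm → clear.
S4: starts 3:45pm at or after S7 ends 1:15pm → clear.
S6: starts 5:15pm at or after S7 ends 1:15pm → clear.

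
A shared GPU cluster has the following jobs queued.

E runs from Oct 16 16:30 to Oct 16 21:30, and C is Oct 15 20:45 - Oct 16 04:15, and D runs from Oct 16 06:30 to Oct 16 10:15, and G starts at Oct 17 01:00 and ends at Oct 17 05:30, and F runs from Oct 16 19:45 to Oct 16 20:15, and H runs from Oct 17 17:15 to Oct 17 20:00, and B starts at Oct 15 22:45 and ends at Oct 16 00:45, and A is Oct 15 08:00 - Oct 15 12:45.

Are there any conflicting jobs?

Sorted by start: A, C, B, D, E, F, G, H.
C starts after A ends, so A has no further overlaps.
B starts before C ends → C and B overlap.
That's a conflict, so the schedule is not conflict-free.

Yes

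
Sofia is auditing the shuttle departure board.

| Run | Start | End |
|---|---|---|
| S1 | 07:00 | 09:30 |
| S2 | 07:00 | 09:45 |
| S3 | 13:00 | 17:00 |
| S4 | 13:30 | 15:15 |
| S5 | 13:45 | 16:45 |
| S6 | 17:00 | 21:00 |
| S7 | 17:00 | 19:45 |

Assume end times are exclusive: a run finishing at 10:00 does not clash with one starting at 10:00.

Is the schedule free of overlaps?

Sorted by start: S1, S2, S3, S4, S5, S6, S7.
S2 starts before S1 ends → S1 and S2 overlap.
That's a conflict, so the schedule is not conflict-free.

No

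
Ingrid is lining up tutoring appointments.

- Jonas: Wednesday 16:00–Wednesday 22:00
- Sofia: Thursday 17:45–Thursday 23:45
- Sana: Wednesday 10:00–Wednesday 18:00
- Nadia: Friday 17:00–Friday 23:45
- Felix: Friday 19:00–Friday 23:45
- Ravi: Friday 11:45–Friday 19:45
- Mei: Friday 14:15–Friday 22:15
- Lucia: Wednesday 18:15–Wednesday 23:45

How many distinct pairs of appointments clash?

8

Sorted by start: Sana, Jonas, Lucia, Sofia, Ravi, Mei, Nadia, Felix.
Jonas starts before Sana ends → Sana and Jonas overlap.
Lucia starts after Sana ends, so nothing later overlaps Sana either.
Lucia starts before Jonas ends → Jonas and Lucia overlap.
Sofia starts after Jonas ends, so nothing later overlaps Jonas either.
Sofia starts after Lucia ends, so nothing later overlaps Lucia either.
Ravi starts after Sofia ends, so nothing later overlaps Sofia either.
Mei starts before Ravi ends → Ravi and Mei overlap.
Nadia starts before Ravi ends → Ravi and Nadia overlap.
Felix starts before Ravi ends → Ravi and Felix overlap.
Nadia starts before Mei ends → Mei and Nadia overlap.
Felix starts before Mei ends → Mei and Felix overlap.
Felix starts before Nadia ends → Nadia and Felix overlap.
Overlapping pairs: Felix & Mei, Felix & Nadia, Felix & Ravi, Jonas & Lucia, Jonas & Sana, Mei & Nadia, Mei & Ravi, Nadia & Ravi — 8 in total.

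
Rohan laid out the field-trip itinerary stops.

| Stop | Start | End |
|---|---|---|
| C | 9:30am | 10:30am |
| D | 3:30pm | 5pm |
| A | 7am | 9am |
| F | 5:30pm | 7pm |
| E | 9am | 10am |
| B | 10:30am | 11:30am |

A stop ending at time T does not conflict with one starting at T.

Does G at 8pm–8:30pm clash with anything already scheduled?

No — it doesn't clash with anything

A: ends 9am at or before G starts 8pm → clear.
E: ends 10am at or before G starts 8pm → clear.
C: ends 10:30am at or before G starts 8pm → clear.
B: ends 11:30am at or before G starts 8pm → clear.
D: ends 5pm at or before G starts 8pm → clear.
F: ends 7pm at or before G starts 8pm → clear.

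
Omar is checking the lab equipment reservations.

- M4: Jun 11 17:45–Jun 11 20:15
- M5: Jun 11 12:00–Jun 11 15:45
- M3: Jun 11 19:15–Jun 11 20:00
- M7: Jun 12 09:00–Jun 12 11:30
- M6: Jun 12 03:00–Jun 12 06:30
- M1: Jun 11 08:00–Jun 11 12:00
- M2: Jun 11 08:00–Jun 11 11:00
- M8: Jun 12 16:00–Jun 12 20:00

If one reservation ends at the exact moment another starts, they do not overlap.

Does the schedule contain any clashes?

Yes

Check each pair: they overlap iff neither finishes before the other starts.
Sorted by start: M1, M2, M5, M4, M3, M6, M7, M8.
M2 starts before M1 ends → M1 and M2 overlap.
That's a conflict, so the schedule is not conflict-free.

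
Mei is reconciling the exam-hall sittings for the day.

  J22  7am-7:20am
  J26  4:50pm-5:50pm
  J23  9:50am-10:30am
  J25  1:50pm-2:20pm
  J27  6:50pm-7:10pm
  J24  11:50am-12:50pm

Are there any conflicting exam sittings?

Sorted by start: J22, J23, J24, J25, J26, J27.
J23 starts after J22 ends — done with J22.
J24 starts after J23 ends — done with J23.
J25 starts after J24 ends — done with J24.
J26 starts after J25 ends — done with J25.
J27 starts after J26 ends.
Every pair is clear; the schedule has no overlaps.

No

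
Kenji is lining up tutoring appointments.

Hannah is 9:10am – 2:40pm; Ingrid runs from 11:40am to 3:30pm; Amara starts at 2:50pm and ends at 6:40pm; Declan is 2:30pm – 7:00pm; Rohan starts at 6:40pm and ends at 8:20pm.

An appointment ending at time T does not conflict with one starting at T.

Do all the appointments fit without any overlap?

Sorted by start: Hannah, Ingrid, Declan, Amara, Rohan.
Ingrid starts before Hannah ends → Hannah and Ingrid overlap.
That's a conflict, so the schedule is not conflict-free.

No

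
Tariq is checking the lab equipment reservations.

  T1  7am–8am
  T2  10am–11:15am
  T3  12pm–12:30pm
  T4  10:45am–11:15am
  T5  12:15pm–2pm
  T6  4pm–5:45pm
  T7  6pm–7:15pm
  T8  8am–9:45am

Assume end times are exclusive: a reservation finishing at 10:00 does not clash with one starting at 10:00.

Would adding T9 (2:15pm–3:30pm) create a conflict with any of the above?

No — it doesn't clash with anything

T1: ends 8am at or before T9 starts 2:15pm → clear.
T8: ends 9:45am at or before T9 starts 2:15pm → clear.
T2: ends 11:15am at or before T9 starts 2:15pm → clear.
T4: ends 11:15am at or before T9 starts 2:15pm → clear.
T3: ends 12:30pm at or before T9 starts 2:15pm → clear.
T5: ends 2pm at or before T9 starts 2:15pm → clear.
T6: starts 4pm at or after T9 ends 3:30pm → clear.
T7: starts 6pm at or after T9 ends 3:30pm → clear.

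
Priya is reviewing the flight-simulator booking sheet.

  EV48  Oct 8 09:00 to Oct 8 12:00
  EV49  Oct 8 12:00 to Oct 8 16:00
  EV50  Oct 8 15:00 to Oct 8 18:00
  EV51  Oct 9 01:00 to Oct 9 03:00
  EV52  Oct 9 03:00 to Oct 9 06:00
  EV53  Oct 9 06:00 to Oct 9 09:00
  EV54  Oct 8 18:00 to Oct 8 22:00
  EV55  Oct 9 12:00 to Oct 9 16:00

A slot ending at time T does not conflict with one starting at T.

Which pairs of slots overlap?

Sorted by start: EV48, EV49, EV50, EV54, EV51, EV52, EV53, EV55.
EV49 starts exactly when EV48 ends (back-to-back, no overlap), so nothing later overlaps EV48 either.
EV50 starts before EV49 ends → EV49 and EV50 overlap.
EV54 starts after EV49 ends, so nothing later overlaps EV49 either.
EV54 starts exactly when EV50 ends (back-to-back, no overlap), so nothing later overlaps EV50 either.
EV51 starts after EV54 ends, so nothing later overlaps EV54 either.
EV52 starts exactly when EV51 ends (back-to-back, no overlap), so nothing later overlaps EV51 either.
EV53 starts exactly when EV52 ends (back-to-back, no overlap), so nothing later overlaps EV52 either.
EV55 starts after EV53 ends.

EV49 & EV50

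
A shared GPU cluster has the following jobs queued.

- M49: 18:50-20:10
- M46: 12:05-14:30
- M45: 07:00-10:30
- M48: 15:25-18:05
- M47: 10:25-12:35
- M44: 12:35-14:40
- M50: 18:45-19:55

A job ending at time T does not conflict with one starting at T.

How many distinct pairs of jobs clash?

4

Sorted by start: M45, M47, M46, M44, M48, M50, M49.
M47 starts before M45 ends → M45 and M47 overlap.
M46 starts after M45 ends; M45 is clear from here.
M46 starts before M47 ends → M47 and M46 overlap.
M44 starts exactly when M47 ends (back-to-back, no overlap); M47 is clear from here.
M44 starts before M46 ends → M46 and M44 overlap.
M48 starts after M46 ends; M46 is clear from here.
M48 starts after M44 ends; M44 is clear from here.
M50 starts after M48 ends; M48 is clear from here.
M49 starts before M50 ends → M50 and M49 overlap.
Overlapping pairs: M44 & M46, M45 & M47, M46 & M47, M49 & M50 — 4 in total.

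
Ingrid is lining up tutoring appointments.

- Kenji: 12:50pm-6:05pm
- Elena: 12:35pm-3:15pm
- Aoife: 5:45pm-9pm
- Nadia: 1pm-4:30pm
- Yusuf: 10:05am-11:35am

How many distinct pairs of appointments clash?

Sorted by start: Yusuf, Elena, Kenji, Nadia, Aoife.
Elena starts after Yusuf ends, so nothing later overlaps Yusuf either.
Kenji starts before Elena ends → Elena and Kenji overlap.
Nadia starts before Elena ends → Elena and Nadia overlap.
Aoife starts after Elena ends.
Nadia starts before Kenji ends → Kenji and Nadia overlap.
Aoife starts before Kenji ends → Kenji and Aoife overlap.
Aoife starts after Nadia ends.
Overlapping pairs: Aoife & Kenji, Elena & Kenji, Elena & Nadia, Kenji & Nadia — 4 in total.

4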